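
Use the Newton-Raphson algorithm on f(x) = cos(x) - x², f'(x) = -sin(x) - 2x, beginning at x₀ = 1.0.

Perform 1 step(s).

f(x) = cos(x) - x²
f'(x) = -sin(x) - 2x
x₀ = 1.0

Newton-Raphson formula: x_{n+1} = x_n - f(x_n)/f'(x_n)

Iteration 1:
  f(1.000000) = -0.459698
  f'(1.000000) = -2.841471
  x_1 = 1.000000 - (-0.459698)/(-2.841471) = 0.838218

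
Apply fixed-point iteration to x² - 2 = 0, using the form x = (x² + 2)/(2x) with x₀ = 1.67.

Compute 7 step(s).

Equation: x² - 2 = 0
Fixed-point form: x = (x² + 2)/(2x)
x₀ = 1.67

x_1 = g(1.670000) = 1.433802
x_2 = g(1.433802) = 1.414347
x_3 = g(1.414347) = 1.414214
x_4 = g(1.414214) = 1.414214
x_5 = g(1.414214) = 1.414214
x_6 = g(1.414214) = 1.414214
x_7 = g(1.414214) = 1.414214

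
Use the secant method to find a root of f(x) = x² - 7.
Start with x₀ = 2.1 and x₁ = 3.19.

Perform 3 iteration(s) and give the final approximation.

f(x) = x² - 7
x₀ = 2.1, x₁ = 3.19

Secant formula: x_{n+1} = x_n - f(x_n)(x_n - x_{n-1})/(f(x_n) - f(x_{n-1}))

Iteration 1:
  f(2.100000) = -2.590000
  f(3.190000) = 3.176100
  x_2 = 3.190000 - 3.176100×(3.190000 - 2.100000)/(3.176100 - (-2.590000))
       = 2.589603
Iteration 2:
  f(3.190000) = 3.176100
  f(2.589603) = -0.293956
  x_3 = 2.589603 - (-0.293956)×(2.589603 - 3.190000)/(-0.293956 - 3.176100)
       = 2.640464
Iteration 3:
  f(2.589603) = -0.293956
  f(2.640464) = -0.027950
  x_4 = 2.640464 - (-0.027950)×(2.640464 - 2.589603)/(-0.027950 - (-0.293956))
       = 2.645808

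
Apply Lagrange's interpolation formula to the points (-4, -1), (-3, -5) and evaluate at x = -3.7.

Lagrange interpolation formula:
P(x) = Σ yᵢ × Lᵢ(x)
where Lᵢ(x) = Π_{j≠i} (x - xⱼ)/(xᵢ - xⱼ)

L_0(-3.7) = (-3.7 - (-3))/(-4 - (-3)) = 0.700000
L_1(-3.7) = (-3.7 - (-4))/(-3 - (-4)) = 0.300000

P(-3.7) = (-1)×L_0(-3.7) + (-5)×L_1(-3.7)
P(-3.7) = -2.200000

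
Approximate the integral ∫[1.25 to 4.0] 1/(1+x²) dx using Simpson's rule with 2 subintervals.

f(x) = 1/(1+x²)
a = 1.25, b = 4.0, n = 2
h = (b - a)/n = 1.375000

Simpson's rule: (h/3)[f(x₀) + 4f(x₁) + 2f(x₂) + ... + f(xₙ)]

x_0 = 1.2500, f(x_0) = 0.390244, coefficient = 1
x_1 = 2.6250, f(x_1) = 0.126733, coefficient = 4
x_2 = 4.0000, f(x_2) = 0.058824, coefficient = 1

I ≈ (1.375000/3) × 0.955998 = 0.438166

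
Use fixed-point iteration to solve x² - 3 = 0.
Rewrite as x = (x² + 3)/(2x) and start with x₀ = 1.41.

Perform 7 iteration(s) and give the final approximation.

Equation: x² - 3 = 0
Fixed-point form: x = (x² + 3)/(2x)
x₀ = 1.41

x_1 = g(1.410000) = 1.768830
x_2 = g(1.768830) = 1.732433
x_3 = g(1.732433) = 1.732051
x_4 = g(1.732051) = 1.732051
x_5 = g(1.732051) = 1.732051
x_6 = g(1.732051) = 1.732051
x_7 = g(1.732051) = 1.732051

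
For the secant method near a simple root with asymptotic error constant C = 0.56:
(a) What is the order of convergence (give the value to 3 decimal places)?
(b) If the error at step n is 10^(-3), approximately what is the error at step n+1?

(a) Secant method has superlinear convergence with order φ = (1+√5)/2 ≈ 1.618.
    This means |e_{n+1}| ≈ C|e_n|^1.618.

(b) With |e_n| = 10^(-3) and C = 0.56:
    |e_{n+1}| ≈ 0.56 × (10^(-3))^1.618 = 0.56 × 10^(-4.85)

(a) ≈ 1.618 (golden ratio); (b) |e_{n+1}| ≈ 7.836e-06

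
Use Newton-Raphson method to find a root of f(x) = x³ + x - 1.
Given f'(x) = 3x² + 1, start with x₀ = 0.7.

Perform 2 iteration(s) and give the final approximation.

f(x) = x³ + x - 1
f'(x) = 3x² + 1
x₀ = 0.7

Newton-Raphson formula: x_{n+1} = x_n - f(x_n)/f'(x_n)

Iteration 1:
  f(0.700000) = 0.043000
  f'(0.700000) = 2.470000
  x_1 = 0.700000 - 0.043000/2.470000 = 0.682591
Iteration 2:
  f(0.682591) = 0.000631
  f'(0.682591) = 2.397792
  x_2 = 0.682591 - 0.000631/2.397792 = 0.682328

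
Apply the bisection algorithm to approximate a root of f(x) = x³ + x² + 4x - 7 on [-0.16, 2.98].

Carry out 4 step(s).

f(x) = x³ + x² + 4x - 7
Initial interval: [-0.16, 2.98]

Iteration 1:
  c_1 = (-0.160000 + 2.980000)/2 = 1.410000
  f(c_1) = f(1.410000) = 3.431321
  f(a) × f(c) < 0, new interval: [-0.160000, 1.410000]
Iteration 2:
  c_2 = (-0.160000 + 1.410000)/2 = 0.625000
  f(c_2) = f(0.625000) = -3.865234
  f(a) × f(c) ≥ 0, new interval: [0.625000, 1.410000]
Iteration 3:
  c_3 = (0.625000 + 1.410000)/2 = 1.017500
  f(c_3) = f(1.017500) = -0.841270
  f(a) × f(c) ≥ 0, new interval: [1.017500, 1.410000]
Iteration 4:
  c_4 = (1.017500 + 1.410000)/2 = 1.213750
  f(c_4) = f(1.213750) = 1.116272
  f(a) × f(c) < 0, new interval: [1.017500, 1.213750]

After 4 iteration(s), the approximation is c_4 = 1.213750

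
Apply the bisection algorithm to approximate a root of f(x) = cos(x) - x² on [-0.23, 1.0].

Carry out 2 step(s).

f(x) = cos(x) - x²
Initial interval: [-0.23, 1.0]

Iteration 1:
  c_1 = (-0.230000 + 1.000000)/2 = 0.385000
  f(c_1) = f(0.385000) = 0.778573
  f(a) × f(c) ≥ 0, new interval: [0.385000, 1.000000]
Iteration 2:
  c_2 = (0.385000 + 1.000000)/2 = 0.692500
  f(c_2) = f(0.692500) = 0.290096
  f(a) × f(c) ≥ 0, new interval: [0.692500, 1.000000]

After 2 iteration(s), the approximation is c_2 = 0.692500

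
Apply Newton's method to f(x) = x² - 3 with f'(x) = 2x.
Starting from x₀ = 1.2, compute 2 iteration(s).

f(x) = x² - 3
f'(x) = 2x
x₀ = 1.2

Newton-Raphson formula: x_{n+1} = x_n - f(x_n)/f'(x_n)

Iteration 1:
  f(1.200000) = -1.560000
  f'(1.200000) = 2.400000
  x_1 = 1.200000 - (-1.560000)/2.400000 = 1.850000
Iteration 2:
  f(1.850000) = 0.422500
  f'(1.850000) = 3.700000
  x_2 = 1.850000 - 0.422500/3.700000 = 1.735811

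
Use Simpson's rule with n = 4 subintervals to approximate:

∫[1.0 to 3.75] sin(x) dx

f(x) = sin(x)
a = 1.0, b = 3.75, n = 4
h = (b - a)/n = 0.687500

Simpson's rule: (h/3)[f(x₀) + 4f(x₁) + 2f(x₂) + ... + f(xₙ)]

x_0 = 1.0000, f(x_0) = 0.841471, coefficient = 1
x_1 = 1.6875, f(x_1) = 0.993198, coefficient = 4
x_2 = 2.3750, f(x_2) = 0.693685, coefficient = 2
x_3 = 3.0625, f(x_3) = 0.079010, coefficient = 4
x_4 = 3.7500, f(x_4) = -0.571561, coefficient = 1

I ≈ (0.687500/3) × 5.946112 = 1.362651
Exact value: 1.360862
Error: 0.001789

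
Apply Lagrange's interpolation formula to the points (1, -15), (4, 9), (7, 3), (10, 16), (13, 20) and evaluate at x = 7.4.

Lagrange interpolation formula:
P(x) = Σ yᵢ × Lᵢ(x)
where Lᵢ(x) = Π_{j≠i} (x - xⱼ)/(xᵢ - xⱼ)

L_0(7.4) = (7.4 - 4)/(1 - 4) × (7.4 - 7)/(1 - 7) × (7.4 - 10)/(1 - 10) × (7.4 - 13)/(1 - 13) = 0.010186
L_1(7.4) = (7.4 - 1)/(4 - 1) × (7.4 - 7)/(4 - 7) × (7.4 - 10)/(4 - 10) × (7.4 - 13)/(4 - 13) = -0.076695
L_2(7.4) = (7.4 - 1)/(7 - 1) × (7.4 - 4)/(7 - 4) × (7.4 - 10)/(7 - 10) × (7.4 - 13)/(7 - 13) = 0.977857
L_3(7.4) = (7.4 - 1)/(10 - 1) × (7.4 - 4)/(10 - 4) × (7.4 - 7)/(10 - 7) × (7.4 - 13)/(10 - 13) = 0.100293
L_4(7.4) = (7.4 - 1)/(13 - 1) × (7.4 - 4)/(13 - 4) × (7.4 - 7)/(13 - 7) × (7.4 - 10)/(13 - 10) = -0.011641

P(7.4) = (-15)×L_0(7.4) + 9×L_1(7.4) + 3×L_2(7.4) + 16×L_3(7.4) + 20×L_4(7.4)
P(7.4) = 3.462393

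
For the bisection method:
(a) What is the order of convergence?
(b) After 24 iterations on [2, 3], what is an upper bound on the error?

(a) Bisection has linear (order 1) convergence; the error is halved each step.

(b) Error bound = (b-a)/2^n = (3 - 2)/2^{24}
    = 1/2^{24}

(a) 1 (linear); (b) error ≤ 5.96e-08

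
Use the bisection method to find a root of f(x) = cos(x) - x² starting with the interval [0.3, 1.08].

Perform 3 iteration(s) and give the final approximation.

f(x) = cos(x) - x²
Initial interval: [0.3, 1.08]

Iteration 1:
  c_1 = (0.300000 + 1.080000)/2 = 0.690000
  f(c_1) = f(0.690000) = 0.295146
  f(a) × f(c) ≥ 0, new interval: [0.690000, 1.080000]
Iteration 2:
  c_2 = (0.690000 + 1.080000)/2 = 0.885000
  f(c_2) = f(0.885000) = -0.149935
  f(a) × f(c) < 0, new interval: [0.690000, 0.885000]
Iteration 3:
  c_3 = (0.690000 + 0.885000)/2 = 0.787500
  f(c_3) = f(0.787500) = 0.085463
  f(a) × f(c) ≥ 0, new interval: [0.787500, 0.885000]

After 3 iteration(s), the approximation is c_3 = 0.787500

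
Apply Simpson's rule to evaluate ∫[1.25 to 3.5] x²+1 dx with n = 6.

f(x) = x²+1
a = 1.25, b = 3.5, n = 6
h = (b - a)/n = 0.375000

Simpson's rule: (h/3)[f(x₀) + 4f(x₁) + 2f(x₂) + ... + f(xₙ)]

x_0 = 1.2500, f(x_0) = 2.562500, coefficient = 1
x_1 = 1.6250, f(x_1) = 3.640625, coefficient = 4
x_2 = 2.0000, f(x_2) = 5.000000, coefficient = 2
x_3 = 2.3750, f(x_3) = 6.640625, coefficient = 4
x_4 = 2.7500, f(x_4) = 8.562500, coefficient = 2
x_5 = 3.1250, f(x_5) = 10.765625, coefficient = 4
x_6 = 3.5000, f(x_6) = 13.250000, coefficient = 1

I ≈ (0.375000/3) × 127.125000 = 15.890625
Exact value: 15.890625
Error: 0.000000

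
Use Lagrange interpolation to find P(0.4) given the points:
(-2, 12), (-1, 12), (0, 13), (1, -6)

Lagrange interpolation formula:
P(x) = Σ yᵢ × Lᵢ(x)
where Lᵢ(x) = Π_{j≠i} (x - xⱼ)/(xᵢ - xⱼ)

L_0(0.4) = (0.4 - (-1))/(-2 - (-1)) × (0.4 - 0)/(-2 - 0) × (0.4 - 1)/(-2 - 1) = 0.056000
L_1(0.4) = (0.4 - (-2))/(-1 - (-2)) × (0.4 - 0)/(-1 - 0) × (0.4 - 1)/(-1 - 1) = -0.288000
L_2(0.4) = (0.4 - (-2))/(0 - (-2)) × (0.4 - (-1))/(0 - (-1)) × (0.4 - 1)/(0 - 1) = 1.008000
L_3(0.4) = (0.4 - (-2))/(1 - (-2)) × (0.4 - (-1))/(1 - (-1)) × (0.4 - 0)/(1 - 0) = 0.224000

P(0.4) = 12×L_0(0.4) + 12×L_1(0.4) + 13×L_2(0.4) + (-6)×L_3(0.4)
P(0.4) = 8.976000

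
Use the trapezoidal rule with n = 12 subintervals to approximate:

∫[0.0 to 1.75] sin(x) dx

f(x) = sin(x)
a = 0.0, b = 1.75, n = 12
h = (b - a)/n = 0.145833

Trapezoidal rule: (h/2)[f(x₀) + 2f(x₁) + 2f(x₂) + ... + f(xₙ)]

x_0 = 0.0000, f(x_0) = 0.000000, coefficient = 1
x_1 = 0.1458, f(x_1) = 0.145317, coefficient = 2
x_2 = 0.2917, f(x_2) = 0.287549, coefficient = 2
x_3 = 0.4375, f(x_3) = 0.423676, coefficient = 2
x_4 = 0.5833, f(x_4) = 0.550809, coefficient = 2
x_5 = 0.7292, f(x_5) = 0.666248, coefficient = 2
x_6 = 0.8750, f(x_6) = 0.767544, coefficient = 2
x_7 = 1.0208, f(x_7) = 0.852544, coefficient = 2
x_8 = 1.1667, f(x_8) = 0.919445, coefficient = 2
x_9 = 1.3125, f(x_9) = 0.966827, coefficient = 2
x_10 = 1.4583, f(x_10) = 0.993683, coefficient = 2
x_11 = 1.6042, f(x_11) = 0.999443, coefficient = 2
x_12 = 1.7500, f(x_12) = 0.983986, coefficient = 1

I ≈ (0.145833/2) × 16.130155 = 1.176157
Exact value: 1.178246
Error: 0.002089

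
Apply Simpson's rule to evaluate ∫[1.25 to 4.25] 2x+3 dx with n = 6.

f(x) = 2x+3
a = 1.25, b = 4.25, n = 6
h = (b - a)/n = 0.500000

Simpson's rule: (h/3)[f(x₀) + 4f(x₁) + 2f(x₂) + ... + f(xₙ)]

x_0 = 1.2500, f(x_0) = 5.500000, coefficient = 1
x_1 = 1.7500, f(x_1) = 6.500000, coefficient = 4
x_2 = 2.2500, f(x_2) = 7.500000, coefficient = 2
x_3 = 2.7500, f(x_3) = 8.500000, coefficient = 4
x_4 = 3.2500, f(x_4) = 9.500000, coefficient = 2
x_5 = 3.7500, f(x_5) = 10.500000, coefficient = 4
x_6 = 4.2500, f(x_6) = 11.500000, coefficient = 1

I ≈ (0.500000/3) × 153.000000 = 25.500000
Exact value: 25.500000
Error: 0.000000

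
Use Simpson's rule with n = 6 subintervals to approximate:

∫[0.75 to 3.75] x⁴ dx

f(x) = x⁴
a = 0.75, b = 3.75, n = 6
h = (b - a)/n = 0.500000

Simpson's rule: (h/3)[f(x₀) + 4f(x₁) + 2f(x₂) + ... + f(xₙ)]

x_0 = 0.7500, f(x_0) = 0.316406, coefficient = 1
x_1 = 1.2500, f(x_1) = 2.441406, coefficient = 4
x_2 = 1.7500, f(x_2) = 9.378906, coefficient = 2
x_3 = 2.2500, f(x_3) = 25.628906, coefficient = 4
x_4 = 2.7500, f(x_4) = 57.191406, coefficient = 2
x_5 = 3.2500, f(x_5) = 111.566406, coefficient = 4
x_6 = 3.7500, f(x_6) = 197.753906, coefficient = 1

I ≈ (0.500000/3) × 889.757812 = 148.292969
Exact value: 148.267969
Error: 0.025000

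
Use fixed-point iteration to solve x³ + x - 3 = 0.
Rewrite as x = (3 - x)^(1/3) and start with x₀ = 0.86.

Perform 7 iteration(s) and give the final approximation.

Equation: x³ + x - 3 = 0
Fixed-point form: x = (3 - x)^(1/3)
x₀ = 0.86

x_1 = g(0.860000) = 1.288659
x_2 = g(1.288659) = 1.196131
x_3 = g(1.196131) = 1.217311
x_4 = g(1.217311) = 1.212528
x_5 = g(1.212528) = 1.213612
x_6 = g(1.213612) = 1.213366
x_7 = g(1.213366) = 1.213422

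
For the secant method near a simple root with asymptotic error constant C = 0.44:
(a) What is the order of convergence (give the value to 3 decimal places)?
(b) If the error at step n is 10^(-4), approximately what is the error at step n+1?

(a) Secant method has superlinear convergence with order φ = (1+√5)/2 ≈ 1.618.
    This means |e_{n+1}| ≈ C|e_n|^1.618.

(b) With |e_n| = 10^(-4) and C = 0.44:
    |e_{n+1}| ≈ 0.44 × (10^(-4))^1.618 = 0.44 × 10^(-6.47)

(a) ≈ 1.618 (golden ratio); (b) |e_{n+1}| ≈ 1.484e-07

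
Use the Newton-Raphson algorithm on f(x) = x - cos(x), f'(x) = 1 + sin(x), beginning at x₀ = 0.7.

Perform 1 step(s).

f(x) = x - cos(x)
f'(x) = 1 + sin(x)
x₀ = 0.7

Newton-Raphson formula: x_{n+1} = x_n - f(x_n)/f'(x_n)

Iteration 1:
  f(0.700000) = -0.064842
  f'(0.700000) = 1.644218
  x_1 = 0.700000 - (-0.064842)/1.644218 = 0.739436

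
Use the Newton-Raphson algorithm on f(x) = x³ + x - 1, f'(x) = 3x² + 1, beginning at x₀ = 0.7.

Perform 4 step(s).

f(x) = x³ + x - 1
f'(x) = 3x² + 1
x₀ = 0.7

Newton-Raphson formula: x_{n+1} = x_n - f(x_n)/f'(x_n)

Iteration 1:
  f(0.700000) = 0.043000
  f'(0.700000) = 2.470000
  x_1 = 0.700000 - 0.043000/2.470000 = 0.682591
Iteration 2:
  f(0.682591) = 0.000631
  f'(0.682591) = 2.397792
  x_2 = 0.682591 - 0.000631/2.397792 = 0.682328
Iteration 3:
  f(0.682328) = 0.000000
  f'(0.682328) = 2.396714
  x_3 = 0.682328 - 0.000000/2.396714 = 0.682328
Iteration 4:
  f(0.682328) = 0.000000
  f'(0.682328) = 2.396714
  x_4 = 0.682328 - 0.000000/2.396714 = 0.682328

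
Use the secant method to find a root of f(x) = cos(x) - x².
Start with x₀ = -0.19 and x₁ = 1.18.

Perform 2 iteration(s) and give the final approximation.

f(x) = cos(x) - x²
x₀ = -0.19, x₁ = 1.18

Secant formula: x_{n+1} = x_n - f(x_n)(x_n - x_{n-1})/(f(x_n) - f(x_{n-1}))

Iteration 1:
  f(-0.190000) = 0.945904
  f(1.180000) = -1.011475
  x_2 = 1.180000 - (-1.011475)×(1.180000 - (-0.190000))/(-1.011475 - 0.945904)
       = 0.472053
Iteration 2:
  f(1.180000) = -1.011475
  f(0.472053) = 0.667803
  x_3 = 0.472053 - 0.667803×(0.472053 - 1.180000)/(0.667803 - (-1.011475))
       = 0.753584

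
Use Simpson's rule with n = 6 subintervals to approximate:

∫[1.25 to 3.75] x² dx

f(x) = x²
a = 1.25, b = 3.75, n = 6
h = (b - a)/n = 0.416667

Simpson's rule: (h/3)[f(x₀) + 4f(x₁) + 2f(x₂) + ... + f(xₙ)]

x_0 = 1.2500, f(x_0) = 1.562500, coefficient = 1
x_1 = 1.6667, f(x_1) = 2.777778, coefficient = 4
x_2 = 2.0833, f(x_2) = 4.340278, coefficient = 2
x_3 = 2.5000, f(x_3) = 6.250000, coefficient = 4
x_4 = 2.9167, f(x_4) = 8.506944, coefficient = 2
x_5 = 3.3333, f(x_5) = 11.111111, coefficient = 4
x_6 = 3.7500, f(x_6) = 14.062500, coefficient = 1

I ≈ (0.416667/3) × 121.875000 = 16.927083
Exact value: 16.927083
Error: 0.000000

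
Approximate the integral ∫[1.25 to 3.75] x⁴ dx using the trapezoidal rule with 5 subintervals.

f(x) = x⁴
a = 1.25, b = 3.75, n = 5
h = (b - a)/n = 0.500000

Trapezoidal rule: (h/2)[f(x₀) + 2f(x₁) + 2f(x₂) + ... + f(xₙ)]

x_0 = 1.2500, f(x_0) = 2.441406, coefficient = 1
x_1 = 1.7500, f(x_1) = 9.378906, coefficient = 2
x_2 = 2.2500, f(x_2) = 25.628906, coefficient = 2
x_3 = 2.7500, f(x_3) = 57.191406, coefficient = 2
x_4 = 3.2500, f(x_4) = 111.566406, coefficient = 2
x_5 = 3.7500, f(x_5) = 197.753906, coefficient = 1

I ≈ (0.500000/2) × 607.726562 = 151.931641
Exact value: 147.705078
Error: 4.226562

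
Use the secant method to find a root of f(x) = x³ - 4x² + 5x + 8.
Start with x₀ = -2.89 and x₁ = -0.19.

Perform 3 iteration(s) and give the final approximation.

f(x) = x³ - 4x² + 5x + 8
x₀ = -2.89, x₁ = -0.19

Secant formula: x_{n+1} = x_n - f(x_n)(x_n - x_{n-1})/(f(x_n) - f(x_{n-1}))

Iteration 1:
  f(-2.890000) = -63.995969
  f(-0.190000) = 6.898741
  x_2 = -0.190000 - 6.898741×(-0.190000 - (-2.890000))/(6.898741 - (-63.995969))
       = -0.452736
Iteration 2:
  f(-0.190000) = 6.898741
  f(-0.452736) = 4.823642
  x_3 = -0.452736 - 4.823642×(-0.452736 - (-0.190000))/(4.823642 - 6.898741)
       = -1.063476
Iteration 3:
  f(-0.452736) = 4.823642
  f(-1.063476) = -3.044071
  x_4 = -1.063476 - (-3.044071)×(-1.063476 - (-0.452736))/(-3.044071 - 4.823642)
       = -0.827176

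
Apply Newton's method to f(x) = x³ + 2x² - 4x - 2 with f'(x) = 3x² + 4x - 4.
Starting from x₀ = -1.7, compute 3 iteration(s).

f(x) = x³ + 2x² - 4x - 2
f'(x) = 3x² + 4x - 4
x₀ = -1.7

Newton-Raphson formula: x_{n+1} = x_n - f(x_n)/f'(x_n)

Iteration 1:
  f(-1.700000) = 5.667000
  f'(-1.700000) = -2.130000
  x_1 = -1.700000 - 5.667000/(-2.130000) = 0.960563
Iteration 2:
  f(0.960563) = -3.110595
  f'(0.960563) = 2.610300
  x_2 = 0.960563 - (-3.110595)/2.610300 = 2.152225
Iteration 3:
  f(2.152225) = 8.624515
  f'(2.152225) = 18.505125
  x_3 = 2.152225 - 8.624515/18.505125 = 1.686165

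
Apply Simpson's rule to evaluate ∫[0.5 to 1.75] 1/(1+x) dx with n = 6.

f(x) = 1/(1+x)
a = 0.5, b = 1.75, n = 6
h = (b - a)/n = 0.208333

Simpson's rule: (h/3)[f(x₀) + 4f(x₁) + 2f(x₂) + ... + f(xₙ)]

x_0 = 0.5000, f(x_0) = 0.666667, coefficient = 1
x_1 = 0.7083, f(x_1) = 0.585366, coefficient = 4
x_2 = 0.9167, f(x_2) = 0.521739, coefficient = 2
x_3 = 1.1250, f(x_3) = 0.470588, coefficient = 4
x_4 = 1.3333, f(x_4) = 0.428571, coefficient = 2
x_5 = 1.5417, f(x_5) = 0.393443, coefficient = 4
x_6 = 1.7500, f(x_6) = 0.363636, coefficient = 1

I ≈ (0.208333/3) × 8.728511 = 0.606147
Exact value: 0.606136
Error: 0.000011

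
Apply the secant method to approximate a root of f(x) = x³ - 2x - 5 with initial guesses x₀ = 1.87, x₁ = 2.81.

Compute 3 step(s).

f(x) = x³ - 2x - 5
x₀ = 1.87, x₁ = 2.81

Secant formula: x_{n+1} = x_n - f(x_n)(x_n - x_{n-1})/(f(x_n) - f(x_{n-1}))

Iteration 1:
  f(1.870000) = -2.200797
  f(2.810000) = 11.568041
  x_2 = 2.810000 - 11.568041×(2.810000 - 1.870000)/(11.568041 - (-2.200797))
       = 2.020249
Iteration 2:
  f(2.810000) = 11.568041
  f(2.020249) = -0.795045
  x_3 = 2.020249 - (-0.795045)×(2.020249 - 2.810000)/(-0.795045 - 11.568041)
       = 2.071036
Iteration 3:
  f(2.020249) = -0.795045
  f(2.071036) = -0.259005
  x_4 = 2.071036 - (-0.259005)×(2.071036 - 2.020249)/(-0.259005 - (-0.795045))
       = 2.095576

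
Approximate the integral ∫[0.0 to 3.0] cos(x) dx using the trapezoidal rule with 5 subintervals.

f(x) = cos(x)
a = 0.0, b = 3.0, n = 5
h = (b - a)/n = 0.600000

Trapezoidal rule: (h/2)[f(x₀) + 2f(x₁) + 2f(x₂) + ... + f(xₙ)]

x_0 = 0.0000, f(x_0) = 1.000000, coefficient = 1
x_1 = 0.6000, f(x_1) = 0.825336, coefficient = 2
x_2 = 1.2000, f(x_2) = 0.362358, coefficient = 2
x_3 = 1.8000, f(x_3) = -0.227202, coefficient = 2
x_4 = 2.4000, f(x_4) = -0.737394, coefficient = 2
x_5 = 3.0000, f(x_5) = -0.989992, coefficient = 1

I ≈ (0.600000/2) × 0.456203 = 0.136861
Exact value: 0.141120
Error: 0.004259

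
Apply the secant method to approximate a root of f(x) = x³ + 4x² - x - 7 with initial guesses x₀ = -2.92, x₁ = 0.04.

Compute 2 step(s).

f(x) = x³ + 4x² - x - 7
x₀ = -2.92, x₁ = 0.04

Secant formula: x_{n+1} = x_n - f(x_n)(x_n - x_{n-1})/(f(x_n) - f(x_{n-1}))

Iteration 1:
  f(-2.920000) = 5.128512
  f(0.040000) = -7.033536
  x_2 = 0.040000 - (-7.033536)×(0.040000 - (-2.920000))/(-7.033536 - 5.128512)
       = -1.671822
Iteration 2:
  f(0.040000) = -7.033536
  f(-1.671822) = 1.179056
  x_3 = -1.671822 - 1.179056×(-1.671822 - 0.040000)/(1.179056 - (-7.033536))
       = -1.426061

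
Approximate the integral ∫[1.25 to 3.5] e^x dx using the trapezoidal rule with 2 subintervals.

f(x) = e^x
a = 1.25, b = 3.5, n = 2
h = (b - a)/n = 1.125000

Trapezoidal rule: (h/2)[f(x₀) + 2f(x₁) + 2f(x₂) + ... + f(xₙ)]

x_0 = 1.2500, f(x_0) = 3.490343, coefficient = 1
x_1 = 2.3750, f(x_1) = 10.751013, coefficient = 2
x_2 = 3.5000, f(x_2) = 33.115452, coefficient = 1

I ≈ (1.125000/2) × 58.107821 = 32.685649
Exact value: 29.625109
Error: 3.060540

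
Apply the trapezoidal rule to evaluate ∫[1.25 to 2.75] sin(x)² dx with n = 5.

f(x) = sin(x)²
a = 1.25, b = 2.75, n = 5
h = (b - a)/n = 0.300000

Trapezoidal rule: (h/2)[f(x₀) + 2f(x₁) + 2f(x₂) + ... + f(xₙ)]

x_0 = 1.2500, f(x_0) = 0.900572, coefficient = 1
x_1 = 1.5500, f(x_1) = 0.999568, coefficient = 2
x_2 = 1.8500, f(x_2) = 0.924050, coefficient = 2
x_3 = 2.1500, f(x_3) = 0.700400, coefficient = 2
x_4 = 2.4500, f(x_4) = 0.406744, coefficient = 2
x_5 = 2.7500, f(x_5) = 0.145665, coefficient = 1

I ≈ (0.300000/2) × 7.107759 = 1.066164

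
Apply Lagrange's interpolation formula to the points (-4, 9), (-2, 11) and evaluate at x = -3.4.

Lagrange interpolation formula:
P(x) = Σ yᵢ × Lᵢ(x)
where Lᵢ(x) = Π_{j≠i} (x - xⱼ)/(xᵢ - xⱼ)

L_0(-3.4) = (-3.4 - (-2))/(-4 - (-2)) = 0.700000
L_1(-3.4) = (-3.4 - (-4))/(-2 - (-4)) = 0.300000

P(-3.4) = 9×L_0(-3.4) + 11×L_1(-3.4)
P(-3.4) = 9.600000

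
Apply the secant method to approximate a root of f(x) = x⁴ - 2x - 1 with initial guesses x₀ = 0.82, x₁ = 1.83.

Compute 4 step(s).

f(x) = x⁴ - 2x - 1
x₀ = 0.82, x₁ = 1.83

Secant formula: x_{n+1} = x_n - f(x_n)(x_n - x_{n-1})/(f(x_n) - f(x_{n-1}))

Iteration 1:
  f(0.820000) = -2.187878
  f(1.830000) = 6.555131
  x_2 = 1.830000 - 6.555131×(1.830000 - 0.820000)/(6.555131 - (-2.187878))
       = 1.072746
Iteration 2:
  f(1.830000) = 6.555131
  f(1.072746) = -1.821189
  x_3 = 1.072746 - (-1.821189)×(1.072746 - 1.830000)/(-1.821189 - 6.555131)
       = 1.237389
Iteration 3:
  f(1.072746) = -1.821189
  f(1.237389) = -1.130416
  x_4 = 1.237389 - (-1.130416)×(1.237389 - 1.072746)/(-1.130416 - (-1.821189))
       = 1.506819
Iteration 4:
  f(1.237389) = -1.130416
  f(1.506819) = 1.141546
  x_5 = 1.506819 - 1.141546×(1.506819 - 1.237389)/(1.141546 - (-1.130416))
       = 1.371444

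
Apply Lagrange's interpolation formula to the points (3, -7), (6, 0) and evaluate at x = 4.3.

Lagrange interpolation formula:
P(x) = Σ yᵢ × Lᵢ(x)
where Lᵢ(x) = Π_{j≠i} (x - xⱼ)/(xᵢ - xⱼ)

L_0(4.3) = (4.3 - 6)/(3 - 6) = 0.566667
L_1(4.3) = (4.3 - 3)/(6 - 3) = 0.433333

P(4.3) = (-7)×L_0(4.3) + 0×L_1(4.3)
P(4.3) = -3.966667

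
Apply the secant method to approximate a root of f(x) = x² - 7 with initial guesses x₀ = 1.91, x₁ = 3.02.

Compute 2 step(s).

f(x) = x² - 7
x₀ = 1.91, x₁ = 3.02

Secant formula: x_{n+1} = x_n - f(x_n)(x_n - x_{n-1})/(f(x_n) - f(x_{n-1}))

Iteration 1:
  f(1.910000) = -3.351900
  f(3.020000) = 2.120400
  x_2 = 3.020000 - 2.120400×(3.020000 - 1.910000)/(2.120400 - (-3.351900))
       = 2.589899
Iteration 2:
  f(3.020000) = 2.120400
  f(2.589899) = -0.292425
  x_3 = 2.589899 - (-0.292425)×(2.589899 - 3.020000)/(-0.292425 - 2.120400)
       = 2.642025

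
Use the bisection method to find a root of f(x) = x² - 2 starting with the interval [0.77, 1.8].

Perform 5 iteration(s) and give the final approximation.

f(x) = x² - 2
Initial interval: [0.77, 1.8]

Iteration 1:
  c_1 = (0.770000 + 1.800000)/2 = 1.285000
  f(c_1) = f(1.285000) = -0.348775
  f(a) × f(c) ≥ 0, new interval: [1.285000, 1.800000]
Iteration 2:
  c_2 = (1.285000 + 1.800000)/2 = 1.542500
  f(c_2) = f(1.542500) = 0.379306
  f(a) × f(c) < 0, new interval: [1.285000, 1.542500]
Iteration 3:
  c_3 = (1.285000 + 1.542500)/2 = 1.413750
  f(c_3) = f(1.413750) = -0.001311
  f(a) × f(c) ≥ 0, new interval: [1.413750, 1.542500]
Iteration 4:
  c_4 = (1.413750 + 1.542500)/2 = 1.478125
  f(c_4) = f(1.478125) = 0.184854
  f(a) × f(c) < 0, new interval: [1.413750, 1.478125]
Iteration 5:
  c_5 = (1.413750 + 1.478125)/2 = 1.445937
  f(c_5) = f(1.445937) = 0.090735
  f(a) × f(c) < 0, new interval: [1.413750, 1.445937]

After 5 iteration(s), the approximation is c_5 = 1.445937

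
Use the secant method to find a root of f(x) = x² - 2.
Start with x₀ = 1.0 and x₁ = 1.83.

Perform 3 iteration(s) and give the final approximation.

f(x) = x² - 2
x₀ = 1.0, x₁ = 1.83

Secant formula: x_{n+1} = x_n - f(x_n)(x_n - x_{n-1})/(f(x_n) - f(x_{n-1}))

Iteration 1:
  f(1.000000) = -1.000000
  f(1.830000) = 1.348900
  x_2 = 1.830000 - 1.348900×(1.830000 - 1.000000)/(1.348900 - (-1.000000))
       = 1.353357
Iteration 2:
  f(1.830000) = 1.348900
  f(1.353357) = -0.168425
  x_3 = 1.353357 - (-0.168425)×(1.353357 - 1.830000)/(-0.168425 - 1.348900)
       = 1.406265
Iteration 3:
  f(1.353357) = -0.168425
  f(1.406265) = -0.022419
  x_4 = 1.406265 - (-0.022419)×(1.406265 - 1.353357)/(-0.022419 - (-0.168425))
       = 1.414389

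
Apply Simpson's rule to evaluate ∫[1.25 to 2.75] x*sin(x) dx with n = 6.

f(x) = x*sin(x)
a = 1.25, b = 2.75, n = 6
h = (b - a)/n = 0.250000

Simpson's rule: (h/3)[f(x₀) + 4f(x₁) + 2f(x₂) + ... + f(xₙ)]

x_0 = 1.2500, f(x_0) = 1.186231, coefficient = 1
x_1 = 1.5000, f(x_1) = 1.496242, coefficient = 4
x_2 = 1.7500, f(x_2) = 1.721975, coefficient = 2
x_3 = 2.0000, f(x_3) = 1.818595, coefficient = 4
x_4 = 2.2500, f(x_4) = 1.750665, coefficient = 2
x_5 = 2.5000, f(x_5) = 1.496180, coefficient = 4
x_6 = 2.7500, f(x_6) = 1.049568, coefficient = 1

I ≈ (0.250000/3) × 28.425149 = 2.368762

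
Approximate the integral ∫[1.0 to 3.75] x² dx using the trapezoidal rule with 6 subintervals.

f(x) = x²
a = 1.0, b = 3.75, n = 6
h = (b - a)/n = 0.458333

Trapezoidal rule: (h/2)[f(x₀) + 2f(x₁) + 2f(x₂) + ... + f(xₙ)]

x_0 = 1.0000, f(x_0) = 1.000000, coefficient = 1
x_1 = 1.4583, f(x_1) = 2.126736, coefficient = 2
x_2 = 1.9167, f(x_2) = 3.673611, coefficient = 2
x_3 = 2.3750, f(x_3) = 5.640625, coefficient = 2
x_4 = 2.8333, f(x_4) = 8.027778, coefficient = 2
x_5 = 3.2917, f(x_5) = 10.835069, coefficient = 2
x_6 = 3.7500, f(x_6) = 14.062500, coefficient = 1

I ≈ (0.458333/2) × 75.670139 = 17.341073
Exact value: 17.244792
Error: 0.096282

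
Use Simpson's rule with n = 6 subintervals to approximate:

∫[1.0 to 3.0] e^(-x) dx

f(x) = e^(-x)
a = 1.0, b = 3.0, n = 6
h = (b - a)/n = 0.333333

Simpson's rule: (h/3)[f(x₀) + 4f(x₁) + 2f(x₂) + ... + f(xₙ)]

x_0 = 1.0000, f(x_0) = 0.367879, coefficient = 1
x_1 = 1.3333, f(x_1) = 0.263597, coefficient = 4
x_2 = 1.6667, f(x_2) = 0.188876, coefficient = 2
x_3 = 2.0000, f(x_3) = 0.135335, coefficient = 4
x_4 = 2.3333, f(x_4) = 0.096972, coefficient = 2
x_5 = 2.6667, f(x_5) = 0.069483, coefficient = 4
x_6 = 3.0000, f(x_6) = 0.049787, coefficient = 1

I ≈ (0.333333/3) × 2.863025 = 0.318114
Exact value: 0.318092
Error: 0.000022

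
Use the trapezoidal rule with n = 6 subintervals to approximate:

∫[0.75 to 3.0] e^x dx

f(x) = e^x
a = 0.75, b = 3.0, n = 6
h = (b - a)/n = 0.375000

Trapezoidal rule: (h/2)[f(x₀) + 2f(x₁) + 2f(x₂) + ... + f(xₙ)]

x_0 = 0.7500, f(x_0) = 2.117000, coefficient = 1
x_1 = 1.1250, f(x_1) = 3.080217, coefficient = 2
x_2 = 1.5000, f(x_2) = 4.481689, coefficient = 2
x_3 = 1.8750, f(x_3) = 6.520819, coefficient = 2
x_4 = 2.2500, f(x_4) = 9.487736, coefficient = 2
x_5 = 2.6250, f(x_5) = 13.804574, coefficient = 2
x_6 = 3.0000, f(x_6) = 20.085537, coefficient = 1

I ≈ (0.375000/2) × 96.952607 = 18.178614
Exact value: 17.968537
Error: 0.210077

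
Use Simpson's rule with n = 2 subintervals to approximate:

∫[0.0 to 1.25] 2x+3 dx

f(x) = 2x+3
a = 0.0, b = 1.25, n = 2
h = (b - a)/n = 0.625000

Simpson's rule: (h/3)[f(x₀) + 4f(x₁) + 2f(x₂) + ... + f(xₙ)]

x_0 = 0.0000, f(x_0) = 3.000000, coefficient = 1
x_1 = 0.6250, f(x_1) = 4.250000, coefficient = 4
x_2 = 1.2500, f(x_2) = 5.500000, coefficient = 1

I ≈ (0.625000/3) × 25.500000 = 5.312500
Exact value: 5.312500
Error: 0.000000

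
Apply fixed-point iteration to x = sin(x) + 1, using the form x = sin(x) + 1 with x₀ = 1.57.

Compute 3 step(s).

Equation: x = sin(x) + 1
Fixed-point form: x = sin(x) + 1
x₀ = 1.57

x_1 = g(1.570000) = 2.000000
x_2 = g(2.000000) = 1.909298
x_3 = g(1.909298) = 1.943253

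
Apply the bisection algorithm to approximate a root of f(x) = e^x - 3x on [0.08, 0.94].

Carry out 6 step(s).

f(x) = e^x - 3x
Initial interval: [0.08, 0.94]

Iteration 1:
  c_1 = (0.080000 + 0.940000)/2 = 0.510000
  f(c_1) = f(0.510000) = 0.135291
  f(a) × f(c) ≥ 0, new interval: [0.510000, 0.940000]
Iteration 2:
  c_2 = (0.510000 + 0.940000)/2 = 0.725000
  f(c_2) = f(0.725000) = -0.110269
  f(a) × f(c) < 0, new interval: [0.510000, 0.725000]
Iteration 3:
  c_3 = (0.510000 + 0.725000)/2 = 0.617500
  f(c_3) = f(0.617500) = 0.001787
  f(a) × f(c) ≥ 0, new interval: [0.617500, 0.725000]
Iteration 4:
  c_4 = (0.617500 + 0.725000)/2 = 0.671250
  f(c_4) = f(0.671250) = -0.057068
  f(a) × f(c) < 0, new interval: [0.617500, 0.671250]
Iteration 5:
  c_5 = (0.617500 + 0.671250)/2 = 0.644375
  f(c_5) = f(0.644375) = -0.028329
  f(a) × f(c) < 0, new interval: [0.617500, 0.644375]
Iteration 6:
  c_6 = (0.617500 + 0.644375)/2 = 0.630937
  f(c_6) = f(0.630937) = -0.013441
  f(a) × f(c) < 0, new interval: [0.617500, 0.630937]

After 6 iteration(s), the approximation is c_6 = 0.630937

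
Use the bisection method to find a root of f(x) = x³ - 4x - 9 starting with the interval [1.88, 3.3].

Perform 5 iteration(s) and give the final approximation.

f(x) = x³ - 4x - 9
Initial interval: [1.88, 3.3]

Iteration 1:
  c_1 = (1.880000 + 3.300000)/2 = 2.590000
  f(c_1) = f(2.590000) = -1.986021
  f(a) × f(c) ≥ 0, new interval: [2.590000, 3.300000]
Iteration 2:
  c_2 = (2.590000 + 3.300000)/2 = 2.945000
  f(c_2) = f(2.945000) = 4.762059
  f(a) × f(c) < 0, new interval: [2.590000, 2.945000]
Iteration 3:
  c_3 = (2.590000 + 2.945000)/2 = 2.767500
  f(c_3) = f(2.767500) = 1.126438
  f(a) × f(c) < 0, new interval: [2.590000, 2.767500]
Iteration 4:
  c_4 = (2.590000 + 2.767500)/2 = 2.678750
  f(c_4) = f(2.678750) = -0.493089
  f(a) × f(c) ≥ 0, new interval: [2.678750, 2.767500]
Iteration 5:
  c_5 = (2.678750 + 2.767500)/2 = 2.723125
  f(c_5) = f(2.723125) = 0.300588
  f(a) × f(c) < 0, new interval: [2.678750, 2.723125]

After 5 iteration(s), the approximation is c_5 = 2.723125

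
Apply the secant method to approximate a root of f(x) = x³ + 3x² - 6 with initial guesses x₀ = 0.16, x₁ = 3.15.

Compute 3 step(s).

f(x) = x³ + 3x² - 6
x₀ = 0.16, x₁ = 3.15

Secant formula: x_{n+1} = x_n - f(x_n)(x_n - x_{n-1})/(f(x_n) - f(x_{n-1}))

Iteration 1:
  f(0.160000) = -5.919104
  f(3.150000) = 55.023375
  x_2 = 3.150000 - 55.023375×(3.150000 - 0.160000)/(55.023375 - (-5.919104))
       = 0.450407
Iteration 2:
  f(3.150000) = 55.023375
  f(0.450407) = -5.300028
  x_3 = 0.450407 - (-5.300028)×(0.450407 - 3.150000)/(-5.300028 - 55.023375)
       = 0.687594
Iteration 3:
  f(0.450407) = -5.300028
  f(0.687594) = -4.256560
  x_4 = 0.687594 - (-4.256560)×(0.687594 - 0.450407)/(-4.256560 - (-5.300028))
       = 1.655136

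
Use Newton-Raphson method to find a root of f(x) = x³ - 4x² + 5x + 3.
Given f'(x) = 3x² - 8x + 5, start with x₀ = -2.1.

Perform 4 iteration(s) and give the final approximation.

f(x) = x³ - 4x² + 5x + 3
f'(x) = 3x² - 8x + 5
x₀ = -2.1

Newton-Raphson formula: x_{n+1} = x_n - f(x_n)/f'(x_n)

Iteration 1:
  f(-2.100000) = -34.401000
  f'(-2.100000) = 35.030000
  x_1 = -2.100000 - (-34.401000)/35.030000 = -1.117956
Iteration 2:
  f(-1.117956) = -8.986333
  f'(-1.117956) = 17.693125
  x_2 = -1.117956 - (-8.986333)/17.693125 = -0.610056
Iteration 3:
  f(-0.610056) = -1.766000
  f'(-0.610056) = 10.996957
  x_3 = -0.610056 - (-1.766000)/10.996957 = -0.449466
Iteration 4:
  f(-0.449466) = -0.146213
  f'(-0.449466) = 9.201791
  x_4 = -0.449466 - (-0.146213)/9.201791 = -0.433577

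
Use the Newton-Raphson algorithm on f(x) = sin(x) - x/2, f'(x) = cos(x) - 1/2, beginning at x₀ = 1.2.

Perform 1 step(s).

f(x) = sin(x) - x/2
f'(x) = cos(x) - 1/2
x₀ = 1.2

Newton-Raphson formula: x_{n+1} = x_n - f(x_n)/f'(x_n)

Iteration 1:
  f(1.200000) = 0.332039
  f'(1.200000) = -0.137642
  x_1 = 1.200000 - 0.332039/(-0.137642) = 3.612334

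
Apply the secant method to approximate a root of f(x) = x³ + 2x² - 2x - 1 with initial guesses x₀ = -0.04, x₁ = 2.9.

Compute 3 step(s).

f(x) = x³ + 2x² - 2x - 1
x₀ = -0.04, x₁ = 2.9

Secant formula: x_{n+1} = x_n - f(x_n)(x_n - x_{n-1})/(f(x_n) - f(x_{n-1}))

Iteration 1:
  f(-0.040000) = -0.916864
  f(2.900000) = 34.409000
  x_2 = 2.900000 - 34.409000×(2.900000 - (-0.040000))/(34.409000 - (-0.916864))
       = 0.036306
Iteration 2:
  f(2.900000) = 34.409000
  f(0.036306) = -1.069928
  x_3 = 0.036306 - (-1.069928)×(0.036306 - 2.900000)/(-1.069928 - 34.409000)
       = 0.122666
Iteration 3:
  f(0.036306) = -1.069928
  f(0.122666) = -1.213392
  x_4 = 0.122666 - (-1.213392)×(0.122666 - 0.036306)/(-1.213392 - (-1.069928))
       = -0.607749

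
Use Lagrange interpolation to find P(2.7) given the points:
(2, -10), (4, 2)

Lagrange interpolation formula:
P(x) = Σ yᵢ × Lᵢ(x)
where Lᵢ(x) = Π_{j≠i} (x - xⱼ)/(xᵢ - xⱼ)

L_0(2.7) = (2.7 - 4)/(2 - 4) = 0.650000
L_1(2.7) = (2.7 - 2)/(4 - 2) = 0.350000

P(2.7) = (-10)×L_0(2.7) + 2×L_1(2.7)
P(2.7) = -5.800000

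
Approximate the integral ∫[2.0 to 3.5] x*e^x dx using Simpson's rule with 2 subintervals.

f(x) = x*e^x
a = 2.0, b = 3.5, n = 2
h = (b - a)/n = 0.750000

Simpson's rule: (h/3)[f(x₀) + 4f(x₁) + 2f(x₂) + ... + f(xₙ)]

x_0 = 2.0000, f(x_0) = 14.778112, coefficient = 1
x_1 = 2.7500, f(x_1) = 43.017238, coefficient = 4
x_2 = 3.5000, f(x_2) = 115.904082, coefficient = 1

I ≈ (0.750000/3) × 302.751145 = 75.687786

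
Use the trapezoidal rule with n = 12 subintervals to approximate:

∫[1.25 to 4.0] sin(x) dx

f(x) = sin(x)
a = 1.25, b = 4.0, n = 12
h = (b - a)/n = 0.229167

Trapezoidal rule: (h/2)[f(x₀) + 2f(x₁) + 2f(x₂) + ... + f(xₙ)]

x_0 = 1.2500, f(x_0) = 0.948985, coefficient = 1
x_1 = 1.4792, f(x_1) = 0.995805, coefficient = 2
x_2 = 1.7083, f(x_2) = 0.990557, coefficient = 2
x_3 = 1.9375, f(x_3) = 0.933514, coefficient = 2
x_4 = 2.1667, f(x_4) = 0.827660, coefficient = 2
x_5 = 2.3958, f(x_5) = 0.678530, coefficient = 2
x_6 = 2.6250, f(x_6) = 0.493920, coefficient = 2
x_7 = 2.8542, f(x_7) = 0.283485, coefficient = 2
x_8 = 3.0833, f(x_8) = 0.058226, coefficient = 2
x_9 = 3.3125, f(x_9) = -0.170077, coefficient = 2
x_10 = 3.5417, f(x_10) = -0.389487, coefficient = 2
x_11 = 3.7708, f(x_11) = -0.588531, coefficient = 2
x_12 = 4.0000, f(x_12) = -0.756802, coefficient = 1

I ≈ (0.229167/2) × 8.419389 = 0.964722
Exact value: 0.968966
Error: 0.004244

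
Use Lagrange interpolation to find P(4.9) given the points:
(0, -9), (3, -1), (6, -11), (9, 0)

Lagrange interpolation formula:
P(x) = Σ yᵢ × Lᵢ(x)
where Lᵢ(x) = Π_{j≠i} (x - xⱼ)/(xᵢ - xⱼ)

L_0(4.9) = (4.9 - 3)/(0 - 3) × (4.9 - 6)/(0 - 6) × (4.9 - 9)/(0 - 9) = -0.052895
L_1(4.9) = (4.9 - 0)/(3 - 0) × (4.9 - 6)/(3 - 6) × (4.9 - 9)/(3 - 9) = 0.409241
L_2(4.9) = (4.9 - 0)/(6 - 0) × (4.9 - 3)/(6 - 3) × (4.9 - 9)/(6 - 9) = 0.706870
L_3(4.9) = (4.9 - 0)/(9 - 0) × (4.9 - 3)/(9 - 3) × (4.9 - 6)/(9 - 6) = -0.063216

P(4.9) = (-9)×L_0(4.9) + (-1)×L_1(4.9) + (-11)×L_2(4.9) + 0×L_3(4.9)
P(4.9) = -7.708759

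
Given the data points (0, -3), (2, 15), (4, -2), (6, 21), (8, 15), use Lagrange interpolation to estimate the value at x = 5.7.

Lagrange interpolation formula:
P(x) = Σ yᵢ × Lᵢ(x)
where Lᵢ(x) = Π_{j≠i} (x - xⱼ)/(xᵢ - xⱼ)

L_0(5.7) = (5.7 - 2)/(0 - 2) × (5.7 - 4)/(0 - 4) × (5.7 - 6)/(0 - 6) × (5.7 - 8)/(0 - 8) = 0.011302
L_1(5.7) = (5.7 - 0)/(2 - 0) × (5.7 - 4)/(2 - 4) × (5.7 - 6)/(2 - 6) × (5.7 - 8)/(2 - 8) = -0.069647
L_2(5.7) = (5.7 - 0)/(4 - 0) × (5.7 - 2)/(4 - 2) × (5.7 - 6)/(4 - 6) × (5.7 - 8)/(4 - 8) = 0.227377
L_3(5.7) = (5.7 - 0)/(6 - 0) × (5.7 - 2)/(6 - 2) × (5.7 - 4)/(6 - 4) × (5.7 - 8)/(6 - 8) = 0.858978
L_4(5.7) = (5.7 - 0)/(8 - 0) × (5.7 - 2)/(8 - 2) × (5.7 - 4)/(8 - 4) × (5.7 - 6)/(8 - 6) = -0.028010

P(5.7) = (-3)×L_0(5.7) + 15×L_1(5.7) + (-2)×L_2(5.7) + 21×L_3(5.7) + 15×L_4(5.7)
P(5.7) = 16.085025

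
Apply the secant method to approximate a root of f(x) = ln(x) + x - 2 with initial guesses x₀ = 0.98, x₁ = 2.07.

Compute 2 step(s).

f(x) = ln(x) + x - 2
x₀ = 0.98, x₁ = 2.07

Secant formula: x_{n+1} = x_n - f(x_n)(x_n - x_{n-1})/(f(x_n) - f(x_{n-1}))

Iteration 1:
  f(0.980000) = -1.040203
  f(2.070000) = 0.797549
  x_2 = 2.070000 - 0.797549×(2.070000 - 0.980000)/(0.797549 - (-1.040203))
       = 1.596961
Iteration 2:
  f(2.070000) = 0.797549
  f(1.596961) = 0.065064
  x_3 = 1.596961 - 0.065064×(1.596961 - 2.070000)/(0.065064 - 0.797549)
       = 1.554943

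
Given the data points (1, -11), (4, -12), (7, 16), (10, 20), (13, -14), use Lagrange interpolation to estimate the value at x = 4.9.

Lagrange interpolation formula:
P(x) = Σ yᵢ × Lᵢ(x)
where Lᵢ(x) = Π_{j≠i} (x - xⱼ)/(xᵢ - xⱼ)

L_0(4.9) = (4.9 - 4)/(1 - 4) × (4.9 - 7)/(1 - 7) × (4.9 - 10)/(1 - 10) × (4.9 - 13)/(1 - 13) = -0.040162
L_1(4.9) = (4.9 - 1)/(4 - 1) × (4.9 - 7)/(4 - 7) × (4.9 - 10)/(4 - 10) × (4.9 - 13)/(4 - 13) = 0.696150
L_2(4.9) = (4.9 - 1)/(7 - 1) × (4.9 - 4)/(7 - 4) × (4.9 - 10)/(7 - 10) × (4.9 - 13)/(7 - 13) = 0.447525
L_3(4.9) = (4.9 - 1)/(10 - 1) × (4.9 - 4)/(10 - 4) × (4.9 - 7)/(10 - 7) × (4.9 - 13)/(10 - 13) = -0.122850
L_4(4.9) = (4.9 - 1)/(13 - 1) × (4.9 - 4)/(13 - 4) × (4.9 - 7)/(13 - 7) × (4.9 - 10)/(13 - 10) = 0.019338

P(4.9) = (-11)×L_0(4.9) + (-12)×L_1(4.9) + 16×L_2(4.9) + 20×L_3(4.9) + (-14)×L_4(4.9)
P(4.9) = -3.479337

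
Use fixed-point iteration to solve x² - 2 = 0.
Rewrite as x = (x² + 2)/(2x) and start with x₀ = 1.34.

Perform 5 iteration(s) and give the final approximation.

Equation: x² - 2 = 0
Fixed-point form: x = (x² + 2)/(2x)
x₀ = 1.34

x_1 = g(1.340000) = 1.416269
x_2 = g(1.416269) = 1.414215
x_3 = g(1.414215) = 1.414214
x_4 = g(1.414214) = 1.414214
x_5 = g(1.414214) = 1.414214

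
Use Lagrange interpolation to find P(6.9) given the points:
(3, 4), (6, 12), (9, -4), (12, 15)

Lagrange interpolation formula:
P(x) = Σ yᵢ × Lᵢ(x)
where Lᵢ(x) = Π_{j≠i} (x - xⱼ)/(xᵢ - xⱼ)

L_0(6.9) = (6.9 - 6)/(3 - 6) × (6.9 - 9)/(3 - 9) × (6.9 - 12)/(3 - 12) = -0.059500
L_1(6.9) = (6.9 - 3)/(6 - 3) × (6.9 - 9)/(6 - 9) × (6.9 - 12)/(6 - 12) = 0.773500
L_2(6.9) = (6.9 - 3)/(9 - 3) × (6.9 - 6)/(9 - 6) × (6.9 - 12)/(9 - 12) = 0.331500
L_3(6.9) = (6.9 - 3)/(12 - 3) × (6.9 - 6)/(12 - 6) × (6.9 - 9)/(12 - 9) = -0.045500

P(6.9) = 4×L_0(6.9) + 12×L_1(6.9) + (-4)×L_2(6.9) + 15×L_3(6.9)
P(6.9) = 7.035500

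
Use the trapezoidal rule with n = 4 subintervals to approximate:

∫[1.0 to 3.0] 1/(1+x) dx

f(x) = 1/(1+x)
a = 1.0, b = 3.0, n = 4
h = (b - a)/n = 0.500000

Trapezoidal rule: (h/2)[f(x₀) + 2f(x₁) + 2f(x₂) + ... + f(xₙ)]

x_0 = 1.0000, f(x_0) = 0.500000, coefficient = 1
x_1 = 1.5000, f(x_1) = 0.400000, coefficient = 2
x_2 = 2.0000, f(x_2) = 0.333333, coefficient = 2
x_3 = 2.5000, f(x_3) = 0.285714, coefficient = 2
x_4 = 3.0000, f(x_4) = 0.250000, coefficient = 1

I ≈ (0.500000/2) × 2.788095 = 0.697024
Exact value: 0.693147
Error: 0.003877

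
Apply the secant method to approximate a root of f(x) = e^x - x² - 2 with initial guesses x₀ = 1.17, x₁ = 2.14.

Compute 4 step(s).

f(x) = e^x - x² - 2
x₀ = 1.17, x₁ = 2.14

Secant formula: x_{n+1} = x_n - f(x_n)(x_n - x_{n-1})/(f(x_n) - f(x_{n-1}))

Iteration 1:
  f(1.170000) = -0.146907
  f(2.140000) = 1.919838
  x_2 = 2.140000 - 1.919838×(2.140000 - 1.170000)/(1.919838 - (-0.146907))
       = 1.238949
Iteration 2:
  f(2.140000) = 1.919838
  f(1.238949) = -0.083011
  x_3 = 1.238949 - (-0.083011)×(1.238949 - 2.140000)/(-0.083011 - 1.919838)
       = 1.276294
Iteration 3:
  f(1.238949) = -0.083011
  f(1.276294) = -0.045591
  x_4 = 1.276294 - (-0.045591)×(1.276294 - 1.238949)/(-0.045591 - (-0.083011))
       = 1.321794
Iteration 4:
  f(1.276294) = -0.045591
  f(1.321794) = 0.003003
  x_5 = 1.321794 - 0.003003×(1.321794 - 1.276294)/(0.003003 - (-0.045591))
       = 1.318982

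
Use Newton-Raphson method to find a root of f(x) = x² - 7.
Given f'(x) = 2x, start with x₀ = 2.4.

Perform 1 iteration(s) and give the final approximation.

f(x) = x² - 7
f'(x) = 2x
x₀ = 2.4

Newton-Raphson formula: x_{n+1} = x_n - f(x_n)/f'(x_n)

Iteration 1:
  f(2.400000) = -1.240000
  f'(2.400000) = 4.800000
  x_1 = 2.400000 - (-1.240000)/4.800000 = 2.658333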